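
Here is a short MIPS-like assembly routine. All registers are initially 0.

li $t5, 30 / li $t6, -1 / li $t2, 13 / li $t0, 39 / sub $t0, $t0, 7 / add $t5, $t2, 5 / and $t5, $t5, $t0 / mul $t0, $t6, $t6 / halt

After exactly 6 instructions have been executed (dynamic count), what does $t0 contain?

$t5=30
$t6=-1
$t2=13
$t0=39
$t0=39-7=32
$t5=13+5=18
After step 6: $t0 = 32.

32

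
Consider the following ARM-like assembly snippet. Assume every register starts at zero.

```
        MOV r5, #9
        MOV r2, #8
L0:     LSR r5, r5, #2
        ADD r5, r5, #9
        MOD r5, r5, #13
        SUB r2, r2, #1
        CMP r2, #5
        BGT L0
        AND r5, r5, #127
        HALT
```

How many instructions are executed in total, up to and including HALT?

r5=9
r2=8
r5=9>>2=2
r5=2+9=11
r5=11%13=11
r2=8-1=7
CMP r2, #5  (cmp 7,5)
BGT L0: taken
r5=11>>2=2
r5=2+9=11
r5=11%13=11
r2=7-1=6
CMP r2, #5  (cmp 6,5)
BGT L0: taken
r5=11>>2=2
r5=2+9=11
r5=11%13=11
r2=6-1=5
CMP r2, #5  (cmp 5,5)
BGT L0: not taken
r5=11&127=11
halt.
Total executed instructions: 22.

22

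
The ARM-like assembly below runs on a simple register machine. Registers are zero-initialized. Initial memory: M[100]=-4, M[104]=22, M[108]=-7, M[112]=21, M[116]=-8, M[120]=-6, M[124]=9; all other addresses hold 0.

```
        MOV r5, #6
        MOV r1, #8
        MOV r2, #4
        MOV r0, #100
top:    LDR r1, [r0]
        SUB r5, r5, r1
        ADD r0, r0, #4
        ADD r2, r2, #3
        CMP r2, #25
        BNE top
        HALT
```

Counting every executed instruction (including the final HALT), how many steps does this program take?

MOV r5, #6 → r5=6
MOV r1, #8 → r1=8
MOV r2, #4 → r2=4
MOV r0, #100 → r0=100
LDR r1, [r0] → r1=M[100]=-4
SUB r5, r5, r1 → r5=6-(-4)=10
ADD r0, r0, #4 → r0=100+4=104
ADD r2, r2, #3 → r2=4+3=7
CMP r2, #25  (cmp 7,25)
BNE top: taken
LDR r1, [r0] → r1=M[104]=22
SUB r5, r5, r1 → r5=10-22=-12
ADD r0, r0, #4 → r0=104+4=108
ADD r2, r2, #3 → r2=7+3=10
CMP r2, #25  (cmp 10,25)
BNE top: taken
LDR r1, [r0] → r1=M[108]=-7
SUB r5, r5, r1 → r5=(-12)-(-7)=-5
ADD r0, r0, #4 → r0=108+4=112
ADD r2, r2, #3 → r2=10+3=13
CMP r2, #25  (cmp 13,25)
BNE top: taken
LDR r1, [r0] → r1=M[112]=21
SUB r5, r5, r1 → r5=(-5)-21=-26
ADD r0, r0, #4 → r0=112+4=116
ADD r2, r2, #3 → r2=13+3=16
CMP r2, #25  (cmp 16,25)
BNE top: taken
LDR r1, [r0] → r1=M[116]=-8
SUB r5, r5, r1 → r5=(-26)-(-8)=-18
ADD r0, r0, #4 → r0=116+4=120
ADD r2, r2, #3 → r2=16+3=19
CMP r2, #25  (cmp 19,25)
BNE top: taken
LDR r1, [r0] → r1=M[120]=-6
SUB r5, r5, r1 → r5=(-18)-(-6)=-12
ADD r0, r0, #4 → r0=120+4=124
ADD r2, r2, #3 → r2=19+3=22
CMP r2, #25  (cmp 22,25)
BNE top: taken
LDR r1, [r0] → r1=M[124]=9
SUB r5, r5, r1 → r5=(-12)-9=-21
ADD r0, r0, #4 → r0=124+4=128
ADD r2, r2, #3 → r2=22+3=25
CMP r2, #25  (cmp 25,25)
BNE top: not taken
halt.
Total executed instructions: 47.

47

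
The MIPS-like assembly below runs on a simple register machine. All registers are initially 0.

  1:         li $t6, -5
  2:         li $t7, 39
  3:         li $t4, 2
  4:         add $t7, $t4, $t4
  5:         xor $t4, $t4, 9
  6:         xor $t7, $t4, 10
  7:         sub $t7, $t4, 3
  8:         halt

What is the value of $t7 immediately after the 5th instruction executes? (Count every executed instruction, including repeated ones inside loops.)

after li $t6, -5: $t6=-5
after li $t7, 39: $t7=39
after li $t4, 2: $t4=2
after add $t7, $t4, $t4: $t7=2+2=4
after xor $t4, $t4, 9: $t4=2^9=11
After step 5: $t7 = 4.

4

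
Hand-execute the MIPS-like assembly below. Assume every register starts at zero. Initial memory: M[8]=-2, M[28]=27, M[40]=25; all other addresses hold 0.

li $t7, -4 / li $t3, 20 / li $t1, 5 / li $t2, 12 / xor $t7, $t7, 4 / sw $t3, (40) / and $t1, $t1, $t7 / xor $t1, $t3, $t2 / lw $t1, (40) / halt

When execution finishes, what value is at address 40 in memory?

$t7=-4
$t3=20
$t1=5
$t2=12
$t7=(-4)^4=-8
sw $t3, (40) → M[40]=20
$t1=5&(-8)=0
$t1=20^12=24
$t1=M[40]=20
halt.

20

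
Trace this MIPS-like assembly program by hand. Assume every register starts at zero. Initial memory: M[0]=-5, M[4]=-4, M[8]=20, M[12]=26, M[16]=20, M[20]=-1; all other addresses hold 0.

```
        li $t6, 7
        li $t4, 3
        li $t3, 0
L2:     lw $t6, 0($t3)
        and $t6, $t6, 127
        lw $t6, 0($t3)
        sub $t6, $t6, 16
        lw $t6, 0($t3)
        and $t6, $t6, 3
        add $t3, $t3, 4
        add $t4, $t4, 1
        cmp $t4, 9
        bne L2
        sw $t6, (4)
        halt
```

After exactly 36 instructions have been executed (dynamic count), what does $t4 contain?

6

$t6=7
$t4=3
$t3=0
$t6=M[0]=-5
$t6=(-5)&127=123
$t6=M[0]=-5
$t6=(-5)-16=-21
$t6=M[0]=-5
$t6=(-5)&3=3
$t3=0+4=4
$t4=3+1=4
cmp $t4, 9  (cmp 4,9)
bne L2: taken
$t6=M[4]=-4
$t6=(-4)&127=124
$t6=M[4]=-4
$t6=(-4)-16=-20
$t6=M[4]=-4
$t6=(-4)&3=0
$t3=4+4=8
$t4=4+1=5
cmp $t4, 9  (cmp 5,9)
bne L2: taken
$t6=M[8]=20
$t6=20&127=20
$t6=M[8]=20
$t6=20-16=4
$t6=M[8]=20
$t6=20&3=0
$t3=8+4=12
$t4=5+1=6
cmp $t4, 9  (cmp 6,9)
bne L2: taken
$t6=M[12]=26
$t6=26&127=26
$t6=M[12]=26
After step 36: $t4 = 6.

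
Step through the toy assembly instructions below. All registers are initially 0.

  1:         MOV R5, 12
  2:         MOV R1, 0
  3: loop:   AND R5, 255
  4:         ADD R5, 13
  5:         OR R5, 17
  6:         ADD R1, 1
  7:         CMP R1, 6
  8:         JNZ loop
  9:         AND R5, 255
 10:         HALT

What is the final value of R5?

159

MOV R5, 12 → R5=12
MOV R1, 0 → R1=0
AND R5, 255 → R5=12&255=12
ADD R5, 13 → R5=12+13=25
OR R5, 17 → R5=25|17=25
ADD R1, 1 → R1=0+1=1
CMP R1, 6  (cmp 1,6)
JNZ loop: taken
AND R5, 255 → R5=25&255=25
ADD R5, 13 → R5=25+13=38
OR R5, 17 → R5=38|17=55
ADD R1, 1 → R1=1+1=2
CMP R1, 6  (cmp 2,6)
JNZ loop: taken
AND R5, 255 → R5=55&255=55
ADD R5, 13 → R5=55+13=68
OR R5, 17 → R5=68|17=85
ADD R1, 1 → R1=2+1=3
CMP R1, 6  (cmp 3,6)
JNZ loop: taken
AND R5, 255 → R5=85&255=85
ADD R5, 13 → R5=85+13=98
OR R5, 17 → R5=98|17=115
ADD R1, 1 → R1=3+1=4
CMP R1, 6  (cmp 4,6)
JNZ loop: taken
AND R5, 255 → R5=115&255=115
ADD R5, 13 → R5=115+13=128
OR R5, 17 → R5=128|17=145
ADD R1, 1 → R1=4+1=5
CMP R1, 6  (cmp 5,6)
JNZ loop: taken
AND R5, 255 → R5=145&255=145
ADD R5, 13 → R5=145+13=158
OR R5, 17 → R5=158|17=159
ADD R1, 1 → R1=5+1=6
CMP R1, 6  (cmp 6,6)
JNZ loop: not taken
AND R5, 255 → R5=159&255=159
halt.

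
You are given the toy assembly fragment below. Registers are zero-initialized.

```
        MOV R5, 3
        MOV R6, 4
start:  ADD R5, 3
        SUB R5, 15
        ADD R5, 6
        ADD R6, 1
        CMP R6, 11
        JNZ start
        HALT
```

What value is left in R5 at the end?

-39

after MOV R5, 3: R5=3
after MOV R6, 4: R6=4
after ADD R5, 3: R5=3+3=6
after SUB R5, 15: R5=6-15=-9
after ADD R5, 6: R5=(-9)+6=-3
after ADD R6, 1: R6=4+1=5
CMP R6, 11  (cmp 5,11)
JNZ start: taken
after ADD R5, 3: R5=(-3)+3=0
after SUB R5, 15: R5=0-15=-15
after ADD R5, 6: R5=(-15)+6=-9
after ADD R6, 1: R6=5+1=6
CMP R6, 11  (cmp 6,11)
JNZ start: taken
after ADD R5, 3: R5=(-9)+3=-6
after SUB R5, 15: R5=(-6)-15=-21
after ADD R5, 6: R5=(-21)+6=-15
after ADD R6, 1: R6=6+1=7
CMP R6, 11  (cmp 7,11)
JNZ start: taken
after ADD R5, 3: R5=(-15)+3=-12
after SUB R5, 15: R5=(-12)-15=-27
after ADD R5, 6: R5=(-27)+6=-21
after ADD R6, 1: R6=7+1=8
CMP R6, 11  (cmp 8,11)
JNZ start: taken
after ADD R5, 3: R5=(-21)+3=-18
after SUB R5, 15: R5=(-18)-15=-33
after ADD R5, 6: R5=(-33)+6=-27
after ADD R6, 1: R6=8+1=9
CMP R6, 11  (cmp 9,11)
JNZ start: taken
after ADD R5, 3: R5=(-27)+3=-24
after SUB R5, 15: R5=(-24)-15=-39
after ADD R5, 6: R5=(-39)+6=-33
after ADD R6, 1: R6=9+1=10
CMP R6, 11  (cmp 10,11)
JNZ start: taken
after ADD R5, 3: R5=(-33)+3=-30
after SUB R5, 15: R5=(-30)-15=-45
after ADD R5, 6: R5=(-45)+6=-39
after ADD R6, 1: R6=10+1=11
CMP R6, 11  (cmp 11,11)
JNZ start: not taken
halt.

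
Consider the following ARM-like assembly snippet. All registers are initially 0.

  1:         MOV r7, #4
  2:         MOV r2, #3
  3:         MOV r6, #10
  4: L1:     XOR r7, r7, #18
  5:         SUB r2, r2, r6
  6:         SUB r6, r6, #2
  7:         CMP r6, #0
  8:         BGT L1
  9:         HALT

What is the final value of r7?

after MOV r7, #4: r7=4
after MOV r2, #3: r2=3
after MOV r6, #10: r6=10
after XOR r7, r7, #18: r7=4^18=22
after SUB r2, r2, r6: r2=3-10=-7
after SUB r6, r6, #2: r6=10-2=8
CMP r6, #0  (cmp 8,0)
BGT L1: taken
after XOR r7, r7, #18: r7=22^18=4
after SUB r2, r2, r6: r2=(-7)-8=-15
after SUB r6, r6, #2: r6=8-2=6
CMP r6, #0  (cmp 6,0)
BGT L1: taken
after XOR r7, r7, #18: r7=4^18=22
after SUB r2, r2, r6: r2=(-15)-6=-21
after SUB r6, r6, #2: r6=6-2=4
CMP r6, #0  (cmp 4,0)
BGT L1: taken
after XOR r7, r7, #18: r7=22^18=4
after SUB r2, r2, r6: r2=(-21)-4=-25
after SUB r6, r6, #2: r6=4-2=2
CMP r6, #0  (cmp 2,0)
BGT L1: taken
after XOR r7, r7, #18: r7=4^18=22
after SUB r2, r2, r6: r2=(-25)-2=-27
after SUB r6, r6, #2: r6=2-2=0
CMP r6, #0  (cmp 0,0)
BGT L1: not taken
halt.

22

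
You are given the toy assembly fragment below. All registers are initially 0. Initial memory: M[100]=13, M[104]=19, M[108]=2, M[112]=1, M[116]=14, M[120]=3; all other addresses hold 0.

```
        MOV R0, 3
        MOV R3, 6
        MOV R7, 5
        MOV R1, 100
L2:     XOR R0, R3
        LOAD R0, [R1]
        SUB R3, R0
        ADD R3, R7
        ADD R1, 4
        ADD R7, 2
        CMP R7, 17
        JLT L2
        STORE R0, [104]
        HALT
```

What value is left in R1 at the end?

124

MOV R0, 3 → R0=3
MOV R3, 6 → R3=6
MOV R7, 5 → R7=5
MOV R1, 100 → R1=100
XOR R0, R3 → R0=3^6=5
LOAD R0, [R1] → R0=M[100]=13
SUB R3, R0 → R3=6-13=-7
ADD R3, R7 → R3=(-7)+5=-2
ADD R1, 4 → R1=100+4=104
ADD R7, 2 → R7=5+2=7
CMP R7, 17  (cmp 7,17)
JLT L2: taken
XOR R0, R3 → R0=13^(-2)=-13
LOAD R0, [R1] → R0=M[104]=19
SUB R3, R0 → R3=(-2)-19=-21
ADD R3, R7 → R3=(-21)+7=-14
ADD R1, 4 → R1=104+4=108
ADD R7, 2 → R7=7+2=9
CMP R7, 17  (cmp 9,17)
JLT L2: taken
XOR R0, R3 → R0=19^(-14)=-31
LOAD R0, [R1] → R0=M[108]=2
SUB R3, R0 → R3=(-14)-2=-16
ADD R3, R7 → R3=(-16)+9=-7
ADD R1, 4 → R1=108+4=112
ADD R7, 2 → R7=9+2=11
CMP R7, 17  (cmp 11,17)
JLT L2: taken
XOR R0, R3 → R0=2^(-7)=-5
LOAD R0, [R1] → R0=M[112]=1
SUB R3, R0 → R3=(-7)-1=-8
ADD R3, R7 → R3=(-8)+11=3
ADD R1, 4 → R1=112+4=116
ADD R7, 2 → R7=11+2=13
CMP R7, 17  (cmp 13,17)
JLT L2: taken
XOR R0, R3 → R0=1^3=2
LOAD R0, [R1] → R0=M[116]=14
SUB R3, R0 → R3=3-14=-11
ADD R3, R7 → R3=(-11)+13=2
ADD R1, 4 → R1=116+4=120
ADD R7, 2 → R7=13+2=15
CMP R7, 17  (cmp 15,17)
JLT L2: taken
XOR R0, R3 → R0=14^2=12
LOAD R0, [R1] → R0=M[120]=3
SUB R3, R0 → R3=2-3=-1
ADD R3, R7 → R3=(-1)+15=14
ADD R1, 4 → R1=120+4=124
ADD R7, 2 → R7=15+2=17
CMP R7, 17  (cmp 17,17)
JLT L2: not taken
STORE R0, [104] → M[104]=3
halt.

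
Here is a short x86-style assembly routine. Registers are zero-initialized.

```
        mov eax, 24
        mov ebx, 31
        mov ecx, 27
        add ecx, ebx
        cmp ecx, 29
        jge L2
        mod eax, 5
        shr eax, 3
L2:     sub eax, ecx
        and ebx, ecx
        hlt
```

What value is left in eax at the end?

eax=24
ebx=31
ecx=27
ecx=27+31=58
cmp ecx, 29  (cmp 58,29)
jge L2: taken
eax=24-58=-34
ebx=31&58=26
halt.

-34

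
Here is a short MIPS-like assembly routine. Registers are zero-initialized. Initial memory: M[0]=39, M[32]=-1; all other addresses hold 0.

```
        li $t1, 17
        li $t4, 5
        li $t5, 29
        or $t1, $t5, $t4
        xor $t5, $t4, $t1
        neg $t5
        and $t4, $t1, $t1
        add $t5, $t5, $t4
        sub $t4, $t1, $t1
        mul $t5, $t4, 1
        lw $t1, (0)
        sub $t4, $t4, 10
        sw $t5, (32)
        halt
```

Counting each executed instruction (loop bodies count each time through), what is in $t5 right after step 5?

24

after li $t1, 17: $t1=17
after li $t4, 5: $t4=5
after li $t5, 29: $t5=29
after or $t1, $t5, $t4: $t1=29|5=29
after xor $t5, $t4, $t1: $t5=5^29=24
After step 5: $t5 = 24.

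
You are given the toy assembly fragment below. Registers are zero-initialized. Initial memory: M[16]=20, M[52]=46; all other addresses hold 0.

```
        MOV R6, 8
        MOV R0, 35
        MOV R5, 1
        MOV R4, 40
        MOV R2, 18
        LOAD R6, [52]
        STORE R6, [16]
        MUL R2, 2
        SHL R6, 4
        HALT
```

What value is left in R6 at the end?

736

R6=8
R0=35
R5=1
R4=40
R2=18
R6=M[52]=46
STORE R6, [16] → M[16]=46
R2=18*2=36
R6=46<<4=736
halt.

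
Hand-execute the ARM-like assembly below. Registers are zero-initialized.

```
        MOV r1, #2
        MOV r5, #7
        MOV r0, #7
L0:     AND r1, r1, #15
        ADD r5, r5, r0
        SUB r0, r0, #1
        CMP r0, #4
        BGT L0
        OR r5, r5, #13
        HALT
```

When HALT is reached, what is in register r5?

r1=2
r5=7
r0=7
r1=2&15=2
r5=7+7=14
r0=7-1=6
CMP r0, #4  (cmp 6,4)
BGT L0: taken
r1=2&15=2
r5=14+6=20
r0=6-1=5
CMP r0, #4  (cmp 5,4)
BGT L0: taken
r1=2&15=2
r5=20+5=25
r0=5-1=4
CMP r0, #4  (cmp 4,4)
BGT L0: not taken
r5=25|13=29
halt.

29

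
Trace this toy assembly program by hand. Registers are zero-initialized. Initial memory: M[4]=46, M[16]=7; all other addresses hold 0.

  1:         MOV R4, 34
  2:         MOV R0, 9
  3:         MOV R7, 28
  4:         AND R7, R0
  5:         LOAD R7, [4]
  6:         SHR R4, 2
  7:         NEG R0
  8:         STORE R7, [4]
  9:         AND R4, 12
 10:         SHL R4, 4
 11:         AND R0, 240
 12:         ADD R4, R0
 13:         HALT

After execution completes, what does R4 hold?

368

after MOV R4, 34: R4=34
after MOV R0, 9: R0=9
after MOV R7, 28: R7=28
after AND R7, R0: R7=28&9=8
after LOAD R7, [4]: R7=M[4]=46
after SHR R4, 2: R4=34>>2=8
after NEG R0: R0=-(9)=-9
STORE R7, [4] → M[4]=46
after AND R4, 12: R4=8&12=8
after SHL R4, 4: R4=8<<4=128
after AND R0, 240: R0=(-9)&240=240
after ADD R4, R0: R4=128+240=368
halt.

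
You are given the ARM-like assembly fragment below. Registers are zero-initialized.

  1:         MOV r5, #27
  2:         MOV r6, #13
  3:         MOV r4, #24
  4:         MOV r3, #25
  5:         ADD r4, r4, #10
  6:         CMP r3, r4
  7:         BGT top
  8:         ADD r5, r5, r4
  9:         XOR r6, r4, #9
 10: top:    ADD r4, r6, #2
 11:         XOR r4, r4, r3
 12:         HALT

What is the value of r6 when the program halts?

43

after MOV r5, #27: r5=27
after MOV r6, #13: r6=13
after MOV r4, #24: r4=24
after MOV r3, #25: r3=25
after ADD r4, r4, #10: r4=24+10=34
CMP r3, r4  (cmp 25,34)
BGT top: not taken
after ADD r5, r5, r4: r5=27+34=61
after XOR r6, r4, #9: r6=34^9=43
after ADD r4, r6, #2: r4=43+2=45
after XOR r4, r4, r3: r4=45^25=52
halt.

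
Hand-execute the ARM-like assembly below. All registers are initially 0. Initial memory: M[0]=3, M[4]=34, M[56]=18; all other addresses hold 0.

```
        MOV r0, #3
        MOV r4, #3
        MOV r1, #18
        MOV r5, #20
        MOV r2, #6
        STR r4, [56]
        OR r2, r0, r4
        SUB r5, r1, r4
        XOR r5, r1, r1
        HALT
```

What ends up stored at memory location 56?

after MOV r0, #3: r0=3
after MOV r4, #3: r4=3
after MOV r1, #18: r1=18
after MOV r5, #20: r5=20
after MOV r2, #6: r2=6
STR r4, [56] → M[56]=3
after OR r2, r0, r4: r2=3|3=3
after SUB r5, r1, r4: r5=18-3=15
after XOR r5, r1, r1: r5=18^18=0
halt.

3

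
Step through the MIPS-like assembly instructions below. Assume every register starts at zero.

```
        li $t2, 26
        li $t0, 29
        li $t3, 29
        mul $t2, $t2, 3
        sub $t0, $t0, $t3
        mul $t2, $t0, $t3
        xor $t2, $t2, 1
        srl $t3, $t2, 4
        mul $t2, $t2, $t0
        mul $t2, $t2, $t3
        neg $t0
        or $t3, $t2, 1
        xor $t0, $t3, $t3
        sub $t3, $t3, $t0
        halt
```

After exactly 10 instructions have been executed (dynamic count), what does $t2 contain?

li $t2, 26 → $t2=26
li $t0, 29 → $t0=29
li $t3, 29 → $t3=29
mul $t2, $t2, 3 → $t2=26*3=78
sub $t0, $t0, $t3 → $t0=29-29=0
mul $t2, $t0, $t3 → $t2=0*29=0
xor $t2, $t2, 1 → $t2=0^1=1
srl $t3, $t2, 4 → $t3=1>>4=0
mul $t2, $t2, $t0 → $t2=1*0=0
mul $t2, $t2, $t3 → $t2=0*0=0
After step 10: $t2 = 0.

0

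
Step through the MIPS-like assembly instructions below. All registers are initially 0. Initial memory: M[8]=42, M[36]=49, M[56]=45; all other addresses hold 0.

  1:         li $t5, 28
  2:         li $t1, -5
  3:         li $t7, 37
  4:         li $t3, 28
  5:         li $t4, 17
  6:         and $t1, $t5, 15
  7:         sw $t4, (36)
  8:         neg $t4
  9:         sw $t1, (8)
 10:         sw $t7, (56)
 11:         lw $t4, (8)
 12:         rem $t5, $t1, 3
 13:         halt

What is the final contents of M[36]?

17

after li $t5, 28: $t5=28
after li $t1, -5: $t1=-5
after li $t7, 37: $t7=37
after li $t3, 28: $t3=28
after li $t4, 17: $t4=17
after and $t1, $t5, 15: $t1=28&15=12
sw $t4, (36) → M[36]=17
after neg $t4: $t4=-(17)=-17
sw $t1, (8) → M[8]=12
sw $t7, (56) → M[56]=37
after lw $t4, (8): $t4=M[8]=12
after rem $t5, $t1, 3: $t5=12%3=0
halt.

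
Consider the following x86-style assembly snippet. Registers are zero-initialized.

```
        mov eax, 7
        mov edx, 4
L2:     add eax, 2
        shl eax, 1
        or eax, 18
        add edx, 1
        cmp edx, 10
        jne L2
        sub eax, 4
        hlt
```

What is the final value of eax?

1014

eax=7
edx=4
eax=7+2=9
eax=9<<1=18
eax=18|18=18
edx=4+1=5
cmp edx, 10  (cmp 5,10)
jne L2: taken
eax=18+2=20
eax=20<<1=40
eax=40|18=58
edx=5+1=6
cmp edx, 10  (cmp 6,10)
jne L2: taken
eax=58+2=60
eax=60<<1=120
eax=120|18=122
edx=6+1=7
cmp edx, 10  (cmp 7,10)
jne L2: taken
eax=122+2=124
eax=124<<1=248
eax=248|18=250
edx=7+1=8
cmp edx, 10  (cmp 8,10)
jne L2: taken
eax=250+2=252
eax=252<<1=504
eax=504|18=506
edx=8+1=9
cmp edx, 10  (cmp 9,10)
jne L2: taken
eax=506+2=508
eax=508<<1=1016
eax=1016|18=1018
edx=9+1=10
cmp edx, 10  (cmp 10,10)
jne L2: not taken
eax=1018-4=1014
halt.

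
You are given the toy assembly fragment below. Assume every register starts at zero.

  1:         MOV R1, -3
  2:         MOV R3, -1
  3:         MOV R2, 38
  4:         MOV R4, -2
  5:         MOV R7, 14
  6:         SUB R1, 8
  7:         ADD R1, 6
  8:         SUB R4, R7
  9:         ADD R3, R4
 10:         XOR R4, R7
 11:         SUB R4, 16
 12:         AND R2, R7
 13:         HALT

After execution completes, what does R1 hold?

after MOV R1, -3: R1=-3
after MOV R3, -1: R3=-1
after MOV R2, 38: R2=38
after MOV R4, -2: R4=-2
after MOV R7, 14: R7=14
after SUB R1, 8: R1=(-3)-8=-11
after ADD R1, 6: R1=(-11)+6=-5
after SUB R4, R7: R4=(-2)-14=-16
after ADD R3, R4: R3=(-1)+(-16)=-17
after XOR R4, R7: R4=(-16)^14=-2
after SUB R4, 16: R4=(-2)-16=-18
after AND R2, R7: R2=38&14=6
halt.

-5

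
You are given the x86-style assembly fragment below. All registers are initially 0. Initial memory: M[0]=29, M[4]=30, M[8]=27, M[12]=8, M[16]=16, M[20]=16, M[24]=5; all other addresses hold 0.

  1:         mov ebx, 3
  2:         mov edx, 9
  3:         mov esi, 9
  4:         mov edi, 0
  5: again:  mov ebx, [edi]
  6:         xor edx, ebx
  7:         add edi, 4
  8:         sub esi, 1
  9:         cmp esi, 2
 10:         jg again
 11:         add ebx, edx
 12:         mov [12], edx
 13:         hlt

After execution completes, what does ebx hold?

33

after mov ebx, 3: ebx=3
after mov edx, 9: edx=9
after mov esi, 9: esi=9
after mov edi, 0: edi=0
after mov ebx, [edi]: ebx=M[0]=29
after xor edx, ebx: edx=9^29=20
after add edi, 4: edi=0+4=4
after sub esi, 1: esi=9-1=8
cmp esi, 2  (cmp 8,2)
jg again: taken
after mov ebx, [edi]: ebx=M[4]=30
after xor edx, ebx: edx=20^30=10
after add edi, 4: edi=4+4=8
after sub esi, 1: esi=8-1=7
cmp esi, 2  (cmp 7,2)
jg again: taken
after mov ebx, [edi]: ebx=M[8]=27
after xor edx, ebx: edx=10^27=17
after add edi, 4: edi=8+4=12
after sub esi, 1: esi=7-1=6
cmp esi, 2  (cmp 6,2)
jg again: taken
after mov ebx, [edi]: ebx=M[12]=8
after xor edx, ebx: edx=17^8=25
after add edi, 4: edi=12+4=16
after sub esi, 1: esi=6-1=5
cmp esi, 2  (cmp 5,2)
jg again: taken
after mov ebx, [edi]: ebx=M[16]=16
after xor edx, ebx: edx=25^16=9
after add edi, 4: edi=16+4=20
after sub esi, 1: esi=5-1=4
cmp esi, 2  (cmp 4,2)
jg again: taken
after mov ebx, [edi]: ebx=M[20]=16
after xor edx, ebx: edx=9^16=25
after add edi, 4: edi=20+4=24
after sub esi, 1: esi=4-1=3
cmp esi, 2  (cmp 3,2)
jg again: taken
after mov ebx, [edi]: ebx=M[24]=5
after xor edx, ebx: edx=25^5=28
after add edi, 4: edi=24+4=28
after sub esi, 1: esi=3-1=2
cmp esi, 2  (cmp 2,2)
jg again: not taken
after add ebx, edx: ebx=5+28=33
mov [12], edx → M[12]=28
halt.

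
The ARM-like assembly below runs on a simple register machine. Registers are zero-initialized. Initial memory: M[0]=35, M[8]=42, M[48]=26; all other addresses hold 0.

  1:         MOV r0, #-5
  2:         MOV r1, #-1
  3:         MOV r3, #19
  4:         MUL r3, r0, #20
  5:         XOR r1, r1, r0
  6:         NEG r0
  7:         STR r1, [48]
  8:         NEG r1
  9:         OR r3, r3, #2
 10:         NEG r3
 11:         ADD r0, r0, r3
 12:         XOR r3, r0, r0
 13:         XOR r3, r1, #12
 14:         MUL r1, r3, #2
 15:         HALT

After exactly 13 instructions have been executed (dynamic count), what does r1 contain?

-4

r0=-5
r1=-1
r3=19
r3=(-5)*20=-100
r1=(-1)^(-5)=4
r0=-(-5)=5
STR r1, [48] → M[48]=4
r1=-(4)=-4
r3=(-100)|2=-98
r3=-(-98)=98
r0=5+98=103
r3=103^103=0
r3=(-4)^12=-16
After step 13: r1 = -4.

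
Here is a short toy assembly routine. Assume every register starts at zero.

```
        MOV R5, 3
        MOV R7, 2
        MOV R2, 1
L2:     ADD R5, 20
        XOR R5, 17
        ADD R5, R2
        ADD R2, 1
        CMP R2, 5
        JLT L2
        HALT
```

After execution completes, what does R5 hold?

R5=3
R7=2
R2=1
R5=3+20=23
R5=23^17=6
R5=6+1=7
R2=1+1=2
CMP R2, 5  (cmp 2,5)
JLT L2: taken
R5=7+20=27
R5=27^17=10
R5=10+2=12
R2=2+1=3
CMP R2, 5  (cmp 3,5)
JLT L2: taken
R5=12+20=32
R5=32^17=49
R5=49+3=52
R2=3+1=4
CMP R2, 5  (cmp 4,5)
JLT L2: taken
R5=52+20=72
R5=72^17=89
R5=89+4=93
R2=4+1=5
CMP R2, 5  (cmp 5,5)
JLT L2: not taken
halt.

93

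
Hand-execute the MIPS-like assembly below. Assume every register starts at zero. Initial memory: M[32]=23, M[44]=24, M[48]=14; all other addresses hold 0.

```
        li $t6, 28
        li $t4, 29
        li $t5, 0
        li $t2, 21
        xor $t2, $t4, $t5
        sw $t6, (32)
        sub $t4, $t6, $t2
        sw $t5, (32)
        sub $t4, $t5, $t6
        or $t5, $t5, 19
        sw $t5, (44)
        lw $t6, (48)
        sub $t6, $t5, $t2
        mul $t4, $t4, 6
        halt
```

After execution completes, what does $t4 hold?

-168

li $t6, 28 → $t6=28
li $t4, 29 → $t4=29
li $t5, 0 → $t5=0
li $t2, 21 → $t2=21
xor $t2, $t4, $t5 → $t2=29^0=29
sw $t6, (32) → M[32]=28
sub $t4, $t6, $t2 → $t4=28-29=-1
sw $t5, (32) → M[32]=0
sub $t4, $t5, $t6 → $t4=0-28=-28
or $t5, $t5, 19 → $t5=0|19=19
sw $t5, (44) → M[44]=19
lw $t6, (48) → $t6=M[48]=14
sub $t6, $t5, $t2 → $t6=19-29=-10
mul $t4, $t4, 6 → $t4=(-28)*6=-168
halt.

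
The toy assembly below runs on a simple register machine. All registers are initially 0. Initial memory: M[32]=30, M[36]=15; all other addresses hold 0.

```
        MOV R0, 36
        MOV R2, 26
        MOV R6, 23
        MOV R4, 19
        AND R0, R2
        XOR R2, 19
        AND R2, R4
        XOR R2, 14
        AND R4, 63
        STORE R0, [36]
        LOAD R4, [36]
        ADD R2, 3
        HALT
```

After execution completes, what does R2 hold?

after MOV R0, 36: R0=36
after MOV R2, 26: R2=26
after MOV R6, 23: R6=23
after MOV R4, 19: R4=19
after AND R0, R2: R0=36&26=0
after XOR R2, 19: R2=26^19=9
after AND R2, R4: R2=9&19=1
after XOR R2, 14: R2=1^14=15
after AND R4, 63: R4=19&63=19
STORE R0, [36] → M[36]=0
after LOAD R4, [36]: R4=M[36]=0
after ADD R2, 3: R2=15+3=18
halt.

18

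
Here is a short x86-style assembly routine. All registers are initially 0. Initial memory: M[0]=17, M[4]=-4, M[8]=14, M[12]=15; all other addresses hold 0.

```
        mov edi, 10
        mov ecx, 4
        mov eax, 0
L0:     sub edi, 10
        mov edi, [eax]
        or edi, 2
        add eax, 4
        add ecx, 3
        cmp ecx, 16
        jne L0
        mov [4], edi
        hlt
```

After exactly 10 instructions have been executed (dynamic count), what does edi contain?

after mov edi, 10: edi=10
after mov ecx, 4: ecx=4
after mov eax, 0: eax=0
after sub edi, 10: edi=10-10=0
after mov edi, [eax]: edi=M[0]=17
after or edi, 2: edi=17|2=19
after add eax, 4: eax=0+4=4
after add ecx, 3: ecx=4+3=7
cmp ecx, 16  (cmp 7,16)
jne L0: taken
After step 10: edi = 19.

19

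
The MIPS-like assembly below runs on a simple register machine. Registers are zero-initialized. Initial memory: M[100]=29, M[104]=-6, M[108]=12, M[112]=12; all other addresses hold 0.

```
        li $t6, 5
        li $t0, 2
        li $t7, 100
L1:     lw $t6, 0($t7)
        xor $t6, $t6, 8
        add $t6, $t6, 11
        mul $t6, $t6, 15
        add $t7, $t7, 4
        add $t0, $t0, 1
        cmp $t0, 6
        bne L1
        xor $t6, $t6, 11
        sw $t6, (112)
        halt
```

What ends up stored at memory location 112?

234

li $t6, 5 → $t6=5
li $t0, 2 → $t0=2
li $t7, 100 → $t7=100
lw $t6, 0($t7) → $t6=M[100]=29
xor $t6, $t6, 8 → $t6=29^8=21
add $t6, $t6, 11 → $t6=21+11=32
mul $t6, $t6, 15 → $t6=32*15=480
add $t7, $t7, 4 → $t7=100+4=104
add $t0, $t0, 1 → $t0=2+1=3
cmp $t0, 6  (cmp 3,6)
bne L1: taken
lw $t6, 0($t7) → $t6=M[104]=-6
xor $t6, $t6, 8 → $t6=(-6)^8=-14
add $t6, $t6, 11 → $t6=(-14)+11=-3
mul $t6, $t6, 15 → $t6=(-3)*15=-45
add $t7, $t7, 4 → $t7=104+4=108
add $t0, $t0, 1 → $t0=3+1=4
cmp $t0, 6  (cmp 4,6)
bne L1: taken
lw $t6, 0($t7) → $t6=M[108]=12
xor $t6, $t6, 8 → $t6=12^8=4
add $t6, $t6, 11 → $t6=4+11=15
mul $t6, $t6, 15 → $t6=15*15=225
add $t7, $t7, 4 → $t7=108+4=112
add $t0, $t0, 1 → $t0=4+1=5
cmp $t0, 6  (cmp 5,6)
bne L1: taken
lw $t6, 0($t7) → $t6=M[112]=12
xor $t6, $t6, 8 → $t6=12^8=4
add $t6, $t6, 11 → $t6=4+11=15
mul $t6, $t6, 15 → $t6=15*15=225
add $t7, $t7, 4 → $t7=112+4=116
add $t0, $t0, 1 → $t0=5+1=6
cmp $t0, 6  (cmp 6,6)
bne L1: not taken
xor $t6, $t6, 11 → $t6=225^11=234
sw $t6, (112) → M[112]=234
halt.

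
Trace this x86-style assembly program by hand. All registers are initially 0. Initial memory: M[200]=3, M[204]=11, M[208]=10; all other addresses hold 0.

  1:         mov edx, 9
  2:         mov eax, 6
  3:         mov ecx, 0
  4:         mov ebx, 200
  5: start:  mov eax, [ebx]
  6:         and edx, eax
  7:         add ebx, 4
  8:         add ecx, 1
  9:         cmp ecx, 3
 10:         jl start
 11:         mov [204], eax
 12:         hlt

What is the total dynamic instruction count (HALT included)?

after mov edx, 9: edx=9
after mov eax, 6: eax=6
after mov ecx, 0: ecx=0
after mov ebx, 200: ebx=200
after mov eax, [ebx]: eax=M[200]=3
after and edx, eax: edx=9&3=1
after add ebx, 4: ebx=200+4=204
after add ecx, 1: ecx=0+1=1
cmp ecx, 3  (cmp 1,3)
jl start: taken
after mov eax, [ebx]: eax=M[204]=11
after and edx, eax: edx=1&11=1
after add ebx, 4: ebx=204+4=208
after add ecx, 1: ecx=1+1=2
cmp ecx, 3  (cmp 2,3)
jl start: taken
after mov eax, [ebx]: eax=M[208]=10
after and edx, eax: edx=1&10=0
after add ebx, 4: ebx=208+4=212
after add ecx, 1: ecx=2+1=3
cmp ecx, 3  (cmp 3,3)
jl start: not taken
mov [204], eax → M[204]=10
halt.
Total executed instructions: 24.

24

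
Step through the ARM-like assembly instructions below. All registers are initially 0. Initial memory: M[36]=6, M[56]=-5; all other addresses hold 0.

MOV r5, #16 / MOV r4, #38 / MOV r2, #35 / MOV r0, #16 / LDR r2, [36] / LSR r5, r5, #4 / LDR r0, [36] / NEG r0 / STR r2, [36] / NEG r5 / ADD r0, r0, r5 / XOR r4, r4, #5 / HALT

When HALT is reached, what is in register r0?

-7

r5=16
r4=38
r2=35
r0=16
r2=M[36]=6
r5=16>>4=1
r0=M[36]=6
r0=-(6)=-6
STR r2, [36] → M[36]=6
r5=-(1)=-1
r0=(-6)+(-1)=-7
r4=38^5=35
halt.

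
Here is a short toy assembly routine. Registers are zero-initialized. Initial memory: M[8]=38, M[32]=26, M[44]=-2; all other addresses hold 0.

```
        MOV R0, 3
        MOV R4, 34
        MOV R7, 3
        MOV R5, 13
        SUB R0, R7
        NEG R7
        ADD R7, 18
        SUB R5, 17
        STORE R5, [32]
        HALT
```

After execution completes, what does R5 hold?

-4

R0=3
R4=34
R7=3
R5=13
R0=3-3=0
R7=-(3)=-3
R7=(-3)+18=15
R5=13-17=-4
STORE R5, [32] → M[32]=-4
halt.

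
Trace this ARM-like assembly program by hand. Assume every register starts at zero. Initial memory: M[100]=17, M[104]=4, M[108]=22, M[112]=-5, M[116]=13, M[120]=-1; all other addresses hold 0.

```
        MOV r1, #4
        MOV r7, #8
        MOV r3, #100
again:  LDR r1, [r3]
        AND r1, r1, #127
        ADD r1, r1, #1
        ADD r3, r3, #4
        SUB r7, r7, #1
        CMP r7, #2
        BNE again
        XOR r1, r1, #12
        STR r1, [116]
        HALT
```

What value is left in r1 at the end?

MOV r1, #4 → r1=4
MOV r7, #8 → r7=8
MOV r3, #100 → r3=100
LDR r1, [r3] → r1=M[100]=17
AND r1, r1, #127 → r1=17&127=17
ADD r1, r1, #1 → r1=17+1=18
ADD r3, r3, #4 → r3=100+4=104
SUB r7, r7, #1 → r7=8-1=7
CMP r7, #2  (cmp 7,2)
BNE again: taken
LDR r1, [r3] → r1=M[104]=4
AND r1, r1, #127 → r1=4&127=4
ADD r1, r1, #1 → r1=4+1=5
ADD r3, r3, #4 → r3=104+4=108
SUB r7, r7, #1 → r7=7-1=6
CMP r7, #2  (cmp 6,2)
BNE again: taken
LDR r1, [r3] → r1=M[108]=22
AND r1, r1, #127 → r1=22&127=22
ADD r1, r1, #1 → r1=22+1=23
ADD r3, r3, #4 → r3=108+4=112
SUB r7, r7, #1 → r7=6-1=5
CMP r7, #2  (cmp 5,2)
BNE again: taken
LDR r1, [r3] → r1=M[112]=-5
AND r1, r1, #127 → r1=(-5)&127=123
ADD r1, r1, #1 → r1=123+1=124
ADD r3, r3, #4 → r3=112+4=116
SUB r7, r7, #1 → r7=5-1=4
CMP r7, #2  (cmp 4,2)
BNE again: taken
LDR r1, [r3] → r1=M[116]=13
AND r1, r1, #127 → r1=13&127=13
ADD r1, r1, #1 → r1=13+1=14
ADD r3, r3, #4 → r3=116+4=120
SUB r7, r7, #1 → r7=4-1=3
CMP r7, #2  (cmp 3,2)
BNE again: taken
LDR r1, [r3] → r1=M[120]=-1
AND r1, r1, #127 → r1=(-1)&127=127
ADD r1, r1, #1 → r1=127+1=128
ADD r3, r3, #4 → r3=120+4=124
SUB r7, r7, #1 → r7=3-1=2
CMP r7, #2  (cmp 2,2)
BNE again: not taken
XOR r1, r1, #12 → r1=128^12=140
STR r1, [116] → M[116]=140
halt.

140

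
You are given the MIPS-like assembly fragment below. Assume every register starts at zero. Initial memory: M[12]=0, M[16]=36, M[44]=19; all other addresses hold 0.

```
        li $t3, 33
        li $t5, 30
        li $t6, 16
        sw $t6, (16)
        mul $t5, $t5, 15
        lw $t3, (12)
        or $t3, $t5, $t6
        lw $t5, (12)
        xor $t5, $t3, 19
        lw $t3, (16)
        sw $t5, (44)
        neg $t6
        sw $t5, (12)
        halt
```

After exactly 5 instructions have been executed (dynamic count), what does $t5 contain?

$t3=33
$t5=30
$t6=16
sw $t6, (16) → M[16]=16
$t5=30*15=450
After step 5: $t5 = 450.

450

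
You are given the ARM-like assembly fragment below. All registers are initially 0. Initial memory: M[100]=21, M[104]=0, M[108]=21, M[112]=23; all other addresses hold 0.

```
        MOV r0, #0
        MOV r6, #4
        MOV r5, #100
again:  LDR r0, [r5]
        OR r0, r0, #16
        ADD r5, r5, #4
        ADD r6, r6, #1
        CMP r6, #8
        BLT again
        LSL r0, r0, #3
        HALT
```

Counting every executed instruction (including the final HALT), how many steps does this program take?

29

MOV r0, #0 → r0=0
MOV r6, #4 → r6=4
MOV r5, #100 → r5=100
LDR r0, [r5] → r0=M[100]=21
OR r0, r0, #16 → r0=21|16=21
ADD r5, r5, #4 → r5=100+4=104
ADD r6, r6, #1 → r6=4+1=5
CMP r6, #8  (cmp 5,8)
BLT again: taken
LDR r0, [r5] → r0=M[104]=0
OR r0, r0, #16 → r0=0|16=16
ADD r5, r5, #4 → r5=104+4=108
ADD r6, r6, #1 → r6=5+1=6
CMP r6, #8  (cmp 6,8)
BLT again: taken
LDR r0, [r5] → r0=M[108]=21
OR r0, r0, #16 → r0=21|16=21
ADD r5, r5, #4 → r5=108+4=112
ADD r6, r6, #1 → r6=6+1=7
CMP r6, #8  (cmp 7,8)
BLT again: taken
LDR r0, [r5] → r0=M[112]=23
OR r0, r0, #16 → r0=23|16=23
ADD r5, r5, #4 → r5=112+4=116
ADD r6, r6, #1 → r6=7+1=8
CMP r6, #8  (cmp 8,8)
BLT again: not taken
LSL r0, r0, #3 → r0=23<<3=184
halt.
Total executed instructions: 29.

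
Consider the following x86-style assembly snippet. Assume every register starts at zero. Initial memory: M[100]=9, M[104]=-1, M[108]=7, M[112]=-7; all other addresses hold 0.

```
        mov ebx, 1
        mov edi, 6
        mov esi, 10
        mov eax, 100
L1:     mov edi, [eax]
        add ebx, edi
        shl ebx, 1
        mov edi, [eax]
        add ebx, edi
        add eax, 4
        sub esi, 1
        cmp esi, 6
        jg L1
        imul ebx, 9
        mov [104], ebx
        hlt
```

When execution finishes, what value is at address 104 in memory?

2169

ebx=1
edi=6
esi=10
eax=100
edi=M[100]=9
ebx=1+9=10
ebx=10<<1=20
edi=M[100]=9
ebx=20+9=29
eax=100+4=104
esi=10-1=9
cmp esi, 6  (cmp 9,6)
jg L1: taken
edi=M[104]=-1
ebx=29+(-1)=28
ebx=28<<1=56
edi=M[104]=-1
ebx=56+(-1)=55
eax=104+4=108
esi=9-1=8
cmp esi, 6  (cmp 8,6)
jg L1: taken
edi=M[108]=7
ebx=55+7=62
ebx=62<<1=124
edi=M[108]=7
ebx=124+7=131
eax=108+4=112
esi=8-1=7
cmp esi, 6  (cmp 7,6)
jg L1: taken
edi=M[112]=-7
ebx=131+(-7)=124
ebx=124<<1=248
edi=M[112]=-7
ebx=248+(-7)=241
eax=112+4=116
esi=7-1=6
cmp esi, 6  (cmp 6,6)
jg L1: not taken
ebx=241*9=2169
mov [104], ebx → M[104]=2169
halt.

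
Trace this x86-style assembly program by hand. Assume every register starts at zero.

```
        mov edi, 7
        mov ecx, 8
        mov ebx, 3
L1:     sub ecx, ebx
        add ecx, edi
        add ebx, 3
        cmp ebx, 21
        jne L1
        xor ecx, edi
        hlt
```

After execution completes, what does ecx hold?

edi=7
ecx=8
ebx=3
ecx=8-3=5
ecx=5+7=12
ebx=3+3=6
cmp ebx, 21  (cmp 6,21)
jne L1: taken
ecx=12-6=6
ecx=6+7=13
ebx=6+3=9
cmp ebx, 21  (cmp 9,21)
jne L1: taken
ecx=13-9=4
ecx=4+7=11
ebx=9+3=12
cmp ebx, 21  (cmp 12,21)
jne L1: taken
ecx=11-12=-1
ecx=(-1)+7=6
ebx=12+3=15
cmp ebx, 21  (cmp 15,21)
jne L1: taken
ecx=6-15=-9
ecx=(-9)+7=-2
ebx=15+3=18
cmp ebx, 21  (cmp 18,21)
jne L1: taken
ecx=(-2)-18=-20
ecx=(-20)+7=-13
ebx=18+3=21
cmp ebx, 21  (cmp 21,21)
jne L1: not taken
ecx=(-13)^7=-12
halt.

-12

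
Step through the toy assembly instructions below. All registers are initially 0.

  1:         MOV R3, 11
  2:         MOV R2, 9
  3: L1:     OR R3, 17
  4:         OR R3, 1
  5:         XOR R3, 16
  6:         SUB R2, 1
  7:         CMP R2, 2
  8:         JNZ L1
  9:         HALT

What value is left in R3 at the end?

11

after MOV R3, 11: R3=11
after MOV R2, 9: R2=9
after OR R3, 17: R3=11|17=27
after OR R3, 1: R3=27|1=27
after XOR R3, 16: R3=27^16=11
after SUB R2, 1: R2=9-1=8
CMP R2, 2  (cmp 8,2)
JNZ L1: taken
after OR R3, 17: R3=11|17=27
after OR R3, 1: R3=27|1=27
after XOR R3, 16: R3=27^16=11
after SUB R2, 1: R2=8-1=7
CMP R2, 2  (cmp 7,2)
JNZ L1: taken
after OR R3, 17: R3=11|17=27
after OR R3, 1: R3=27|1=27
after XOR R3, 16: R3=27^16=11
after SUB R2, 1: R2=7-1=6
CMP R2, 2  (cmp 6,2)
JNZ L1: taken
after OR R3, 17: R3=11|17=27
after OR R3, 1: R3=27|1=27
after XOR R3, 16: R3=27^16=11
after SUB R2, 1: R2=6-1=5
CMP R2, 2  (cmp 5,2)
JNZ L1: taken
after OR R3, 17: R3=11|17=27
after OR R3, 1: R3=27|1=27
after XOR R3, 16: R3=27^16=11
after SUB R2, 1: R2=5-1=4
CMP R2, 2  (cmp 4,2)
JNZ L1: taken
after OR R3, 17: R3=11|17=27
after OR R3, 1: R3=27|1=27
after XOR R3, 16: R3=27^16=11
after SUB R2, 1: R2=4-1=3
CMP R2, 2  (cmp 3,2)
JNZ L1: taken
after OR R3, 17: R3=11|17=27
after OR R3, 1: R3=27|1=27
after XOR R3, 16: R3=27^16=11
after SUB R2, 1: R2=3-1=2
CMP R2, 2  (cmp 2,2)
JNZ L1: not taken
halt.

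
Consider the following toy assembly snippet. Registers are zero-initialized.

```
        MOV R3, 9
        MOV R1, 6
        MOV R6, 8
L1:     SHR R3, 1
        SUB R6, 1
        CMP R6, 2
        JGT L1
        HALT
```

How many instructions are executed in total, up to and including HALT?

R3=9
R1=6
R6=8
R3=9>>1=4
R6=8-1=7
CMP R6, 2  (cmp 7,2)
JGT L1: taken
R3=4>>1=2
R6=7-1=6
CMP R6, 2  (cmp 6,2)
JGT L1: taken
R3=2>>1=1
R6=6-1=5
CMP R6, 2  (cmp 5,2)
JGT L1: taken
R3=1>>1=0
R6=5-1=4
CMP R6, 2  (cmp 4,2)
JGT L1: taken
R3=0>>1=0
R6=4-1=3
CMP R6, 2  (cmp 3,2)
JGT L1: taken
R3=0>>1=0
R6=3-1=2
CMP R6, 2  (cmp 2,2)
JGT L1: not taken
halt.
Total executed instructions: 28.

28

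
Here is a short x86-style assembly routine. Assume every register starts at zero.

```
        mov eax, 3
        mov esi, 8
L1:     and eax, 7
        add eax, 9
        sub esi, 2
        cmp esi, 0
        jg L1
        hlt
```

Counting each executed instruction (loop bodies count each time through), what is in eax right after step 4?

12

after mov eax, 3: eax=3
after mov esi, 8: esi=8
after and eax, 7: eax=3&7=3
after add eax, 9: eax=3+9=12
After step 4: eax = 12.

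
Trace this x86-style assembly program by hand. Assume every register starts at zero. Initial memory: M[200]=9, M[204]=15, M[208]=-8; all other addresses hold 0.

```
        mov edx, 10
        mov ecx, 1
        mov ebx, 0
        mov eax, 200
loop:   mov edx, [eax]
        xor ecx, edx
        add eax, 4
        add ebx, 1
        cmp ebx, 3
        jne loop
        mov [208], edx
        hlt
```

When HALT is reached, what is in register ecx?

-1

after mov edx, 10: edx=10
after mov ecx, 1: ecx=1
after mov ebx, 0: ebx=0
after mov eax, 200: eax=200
after mov edx, [eax]: edx=M[200]=9
after xor ecx, edx: ecx=1^9=8
after add eax, 4: eax=200+4=204
after add ebx, 1: ebx=0+1=1
cmp ebx, 3  (cmp 1,3)
jne loop: taken
after mov edx, [eax]: edx=M[204]=15
after xor ecx, edx: ecx=8^15=7
after add eax, 4: eax=204+4=208
after add ebx, 1: ebx=1+1=2
cmp ebx, 3  (cmp 2,3)
jne loop: taken
after mov edx, [eax]: edx=M[208]=-8
after xor ecx, edx: ecx=7^(-8)=-1
after add eax, 4: eax=208+4=212
after add ebx, 1: ebx=2+1=3
cmp ebx, 3  (cmp 3,3)
jne loop: not taken
mov [208], edx → M[208]=-8
halt.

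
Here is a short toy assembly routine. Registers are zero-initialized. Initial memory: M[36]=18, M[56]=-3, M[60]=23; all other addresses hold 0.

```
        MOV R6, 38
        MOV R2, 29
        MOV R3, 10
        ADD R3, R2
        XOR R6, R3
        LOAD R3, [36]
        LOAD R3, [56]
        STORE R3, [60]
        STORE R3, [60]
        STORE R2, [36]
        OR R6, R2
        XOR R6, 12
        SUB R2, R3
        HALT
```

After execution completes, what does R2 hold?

R6=38
R2=29
R3=10
R3=10+29=39
R6=38^39=1
R3=M[36]=18
R3=M[56]=-3
STORE R3, [60] → M[60]=-3
STORE R3, [60] → M[60]=-3
STORE R2, [36] → M[36]=29
R6=1|29=29
R6=29^12=17
R2=29-(-3)=32
halt.

32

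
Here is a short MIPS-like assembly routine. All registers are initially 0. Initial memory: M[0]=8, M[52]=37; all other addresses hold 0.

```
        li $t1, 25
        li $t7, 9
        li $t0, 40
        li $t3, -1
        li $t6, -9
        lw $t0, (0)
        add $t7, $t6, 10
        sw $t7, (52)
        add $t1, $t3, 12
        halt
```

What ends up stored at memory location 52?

li $t1, 25 → $t1=25
li $t7, 9 → $t7=9
li $t0, 40 → $t0=40
li $t3, -1 → $t3=-1
li $t6, -9 → $t6=-9
lw $t0, (0) → $t0=M[0]=8
add $t7, $t6, 10 → $t7=(-9)+10=1
sw $t7, (52) → M[52]=1
add $t1, $t3, 12 → $t1=(-1)+12=11
halt.

1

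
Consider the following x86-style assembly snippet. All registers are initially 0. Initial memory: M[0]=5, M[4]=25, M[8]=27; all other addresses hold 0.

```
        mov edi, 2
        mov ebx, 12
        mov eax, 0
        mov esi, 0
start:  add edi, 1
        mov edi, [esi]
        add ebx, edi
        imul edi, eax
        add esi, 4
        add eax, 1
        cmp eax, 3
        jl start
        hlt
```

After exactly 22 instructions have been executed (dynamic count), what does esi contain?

8

edi=2
ebx=12
eax=0
esi=0
edi=2+1=3
edi=M[0]=5
ebx=12+5=17
edi=5*0=0
esi=0+4=4
eax=0+1=1
cmp eax, 3  (cmp 1,3)
jl start: taken
edi=0+1=1
edi=M[4]=25
ebx=17+25=42
edi=25*1=25
esi=4+4=8
eax=1+1=2
cmp eax, 3  (cmp 2,3)
jl start: taken
edi=25+1=26
edi=M[8]=27
After step 22: esi = 8.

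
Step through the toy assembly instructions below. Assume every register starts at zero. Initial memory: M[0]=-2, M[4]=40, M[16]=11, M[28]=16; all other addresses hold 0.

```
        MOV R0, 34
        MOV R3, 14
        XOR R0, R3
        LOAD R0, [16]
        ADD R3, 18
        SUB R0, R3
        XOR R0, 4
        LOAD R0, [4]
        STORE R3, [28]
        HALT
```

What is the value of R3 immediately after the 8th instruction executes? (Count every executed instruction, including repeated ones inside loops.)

32

R0=34
R3=14
R0=34^14=44
R0=M[16]=11
R3=14+18=32
R0=11-32=-21
R0=(-21)^4=-17
R0=M[4]=40
After step 8: R3 = 32.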